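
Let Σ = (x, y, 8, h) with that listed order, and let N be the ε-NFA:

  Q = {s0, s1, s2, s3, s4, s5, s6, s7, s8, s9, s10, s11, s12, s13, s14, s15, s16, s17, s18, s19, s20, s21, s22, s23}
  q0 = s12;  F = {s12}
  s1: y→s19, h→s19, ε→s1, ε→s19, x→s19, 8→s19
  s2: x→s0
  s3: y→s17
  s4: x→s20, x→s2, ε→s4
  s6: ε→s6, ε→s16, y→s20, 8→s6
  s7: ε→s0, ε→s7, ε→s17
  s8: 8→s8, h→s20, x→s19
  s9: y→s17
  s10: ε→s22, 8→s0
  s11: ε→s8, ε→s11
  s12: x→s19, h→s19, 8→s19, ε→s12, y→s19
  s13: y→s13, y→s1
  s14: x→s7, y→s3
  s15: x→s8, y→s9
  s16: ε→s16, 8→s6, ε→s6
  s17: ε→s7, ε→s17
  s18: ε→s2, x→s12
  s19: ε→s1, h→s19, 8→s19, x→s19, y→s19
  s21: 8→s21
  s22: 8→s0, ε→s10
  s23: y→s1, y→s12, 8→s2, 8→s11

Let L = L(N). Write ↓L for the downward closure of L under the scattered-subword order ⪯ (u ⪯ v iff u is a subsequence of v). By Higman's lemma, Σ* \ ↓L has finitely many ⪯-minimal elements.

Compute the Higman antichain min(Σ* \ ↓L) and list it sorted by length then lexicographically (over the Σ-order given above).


|Q|=24, |F|=1, |δ|=56 (19 ε).
min D↑ (2 st, q0=0, F={1}): 0:x→1,y→1,8→1,h→1 1:x→1,y→1,8→1,h→1 [Hopcroft].
'x': |S_i|=[3, 2] end={s1,s19} — reject; 1/1 del acc.
'y': run [3, 2] end={s1,s19} — reject; 1/1 deletions ∈↓L.
'8': |S_i|=[3, 2] end={s1,s19} ∉↓L; 1/1 del acc.
'h': N↓-sim [3, 2] end={s1,s19} rej; 1/1 single-dels accept.
4 obstructions.

Antichain: [x, y, 8, h].


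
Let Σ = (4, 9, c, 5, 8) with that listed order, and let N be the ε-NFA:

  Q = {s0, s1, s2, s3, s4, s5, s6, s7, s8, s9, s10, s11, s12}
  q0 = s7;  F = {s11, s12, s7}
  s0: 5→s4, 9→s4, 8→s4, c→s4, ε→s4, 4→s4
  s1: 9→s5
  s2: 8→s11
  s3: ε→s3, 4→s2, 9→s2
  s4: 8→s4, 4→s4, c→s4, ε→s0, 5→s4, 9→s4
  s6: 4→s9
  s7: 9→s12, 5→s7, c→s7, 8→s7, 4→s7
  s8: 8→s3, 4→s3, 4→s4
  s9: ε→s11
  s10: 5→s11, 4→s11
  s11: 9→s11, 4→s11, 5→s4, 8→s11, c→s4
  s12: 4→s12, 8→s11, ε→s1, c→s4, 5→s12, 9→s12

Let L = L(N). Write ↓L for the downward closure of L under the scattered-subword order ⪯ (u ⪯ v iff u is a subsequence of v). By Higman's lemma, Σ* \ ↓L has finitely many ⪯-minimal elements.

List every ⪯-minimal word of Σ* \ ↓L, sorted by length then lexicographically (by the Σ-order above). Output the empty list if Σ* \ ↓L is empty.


Antichain: [9c, 985].

|Q|=13, |F|=3, |δ|=40 (5 ε).
min D↑ (4 st, q0=0, F={2}): 0:4→0,9→1,c→0,5→0,8→0 1:4→1,9→1,c→2,5→1,8→3 2:4→2,9→2,c→2,5→2,8→2 3:4→3,9→3,c→2,5→2,8→3 [Hopcroft].
'9c': N↓-sim [7, 6, 2] end={s0,s4} rej; 2/2 deletions ∈↓L.
'985': |S_i|=[7, 6, 3, 2] end={s0,s4} — reject; 3/3 del acc.
2 obstructions.


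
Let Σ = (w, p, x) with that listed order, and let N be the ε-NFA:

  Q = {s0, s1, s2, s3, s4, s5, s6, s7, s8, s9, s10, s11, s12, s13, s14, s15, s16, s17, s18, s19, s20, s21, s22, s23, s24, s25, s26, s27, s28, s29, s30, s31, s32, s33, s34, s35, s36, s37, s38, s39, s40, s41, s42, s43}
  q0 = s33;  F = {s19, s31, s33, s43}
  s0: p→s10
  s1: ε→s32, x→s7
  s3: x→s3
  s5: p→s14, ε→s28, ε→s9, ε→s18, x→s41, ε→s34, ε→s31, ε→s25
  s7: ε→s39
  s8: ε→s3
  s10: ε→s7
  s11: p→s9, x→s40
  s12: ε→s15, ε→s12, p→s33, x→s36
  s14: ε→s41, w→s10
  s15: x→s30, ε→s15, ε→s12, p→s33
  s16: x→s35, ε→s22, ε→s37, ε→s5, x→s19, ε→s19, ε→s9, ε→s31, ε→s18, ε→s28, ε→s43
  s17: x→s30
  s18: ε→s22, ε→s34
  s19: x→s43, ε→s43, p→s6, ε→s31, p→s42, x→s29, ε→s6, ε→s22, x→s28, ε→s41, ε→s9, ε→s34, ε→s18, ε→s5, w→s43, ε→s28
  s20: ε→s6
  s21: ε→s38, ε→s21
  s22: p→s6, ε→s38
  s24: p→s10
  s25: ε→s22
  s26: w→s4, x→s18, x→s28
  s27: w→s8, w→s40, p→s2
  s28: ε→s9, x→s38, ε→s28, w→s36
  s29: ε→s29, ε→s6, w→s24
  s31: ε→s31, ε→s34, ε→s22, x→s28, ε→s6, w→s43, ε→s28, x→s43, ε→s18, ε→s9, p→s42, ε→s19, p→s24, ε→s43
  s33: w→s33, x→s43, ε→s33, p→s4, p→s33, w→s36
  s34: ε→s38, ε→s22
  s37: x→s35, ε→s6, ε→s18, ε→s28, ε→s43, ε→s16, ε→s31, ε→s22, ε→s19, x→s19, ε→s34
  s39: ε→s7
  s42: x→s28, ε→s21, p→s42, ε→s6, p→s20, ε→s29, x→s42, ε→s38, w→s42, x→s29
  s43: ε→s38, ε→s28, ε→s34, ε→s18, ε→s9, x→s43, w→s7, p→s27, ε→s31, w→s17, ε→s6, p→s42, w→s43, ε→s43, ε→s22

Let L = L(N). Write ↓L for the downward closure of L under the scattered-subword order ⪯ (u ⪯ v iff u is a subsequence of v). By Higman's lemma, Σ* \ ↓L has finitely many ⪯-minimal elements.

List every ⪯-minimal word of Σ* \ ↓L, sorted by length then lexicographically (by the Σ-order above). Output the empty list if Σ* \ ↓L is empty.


|Q|=44, |F|=4, |δ|=136 (80 ε).
min D↑ (3 st, q0=0, F={2}): 0:w→0,p→0,x→1 1:w→1,p→2,x→1 2:w→2,p→2,x→2 [Hopcroft].
'xp': |S_i|=[32, 30, 20] end={s10,s14,s2,s20,s21,s24,s27,s28,s29,s3,s36,s38,…} ∉↓L; 2/2 deletions ∈↓L.
1 words, ⪯-incomp.

min(Σ*\↓L) = [xp].


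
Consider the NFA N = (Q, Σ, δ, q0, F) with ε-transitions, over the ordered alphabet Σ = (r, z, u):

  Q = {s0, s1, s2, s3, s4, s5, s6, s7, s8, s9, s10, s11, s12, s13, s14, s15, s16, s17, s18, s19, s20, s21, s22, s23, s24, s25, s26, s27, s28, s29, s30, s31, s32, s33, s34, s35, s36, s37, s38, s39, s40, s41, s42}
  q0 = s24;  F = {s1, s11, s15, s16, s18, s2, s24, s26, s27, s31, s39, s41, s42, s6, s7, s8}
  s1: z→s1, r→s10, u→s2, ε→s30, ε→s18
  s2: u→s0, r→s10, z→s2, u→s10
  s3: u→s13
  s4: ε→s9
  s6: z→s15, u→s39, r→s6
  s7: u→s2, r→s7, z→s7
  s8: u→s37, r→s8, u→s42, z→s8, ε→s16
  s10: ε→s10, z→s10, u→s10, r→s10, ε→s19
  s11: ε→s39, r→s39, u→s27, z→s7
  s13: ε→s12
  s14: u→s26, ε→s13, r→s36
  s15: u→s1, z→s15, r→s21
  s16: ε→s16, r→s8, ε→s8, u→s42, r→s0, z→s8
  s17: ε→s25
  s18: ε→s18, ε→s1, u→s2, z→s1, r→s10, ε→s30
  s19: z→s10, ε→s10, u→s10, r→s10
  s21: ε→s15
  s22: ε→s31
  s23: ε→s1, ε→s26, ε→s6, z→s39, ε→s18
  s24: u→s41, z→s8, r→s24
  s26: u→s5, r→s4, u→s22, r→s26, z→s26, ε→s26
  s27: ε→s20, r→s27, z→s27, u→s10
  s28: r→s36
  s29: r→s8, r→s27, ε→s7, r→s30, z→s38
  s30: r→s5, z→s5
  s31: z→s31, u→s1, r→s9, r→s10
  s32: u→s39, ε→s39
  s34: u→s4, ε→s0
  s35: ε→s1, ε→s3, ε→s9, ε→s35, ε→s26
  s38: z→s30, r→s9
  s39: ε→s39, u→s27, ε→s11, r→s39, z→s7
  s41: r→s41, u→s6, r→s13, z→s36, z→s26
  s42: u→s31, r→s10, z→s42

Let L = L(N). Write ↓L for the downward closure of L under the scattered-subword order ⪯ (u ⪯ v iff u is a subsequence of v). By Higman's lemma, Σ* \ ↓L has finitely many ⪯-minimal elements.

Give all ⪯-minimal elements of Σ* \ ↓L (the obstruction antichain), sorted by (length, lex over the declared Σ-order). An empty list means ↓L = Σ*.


|Q|=43, |F|=16, |δ|=111 (34 ε).
min D↑ (14 st, q0=0, F={6}): 0:r→0,z→1,u→2 1:r→1,z→1,u→3 2:r→2,z→4,u→5 3:r→6,z→3,u→7 4:r→4,z→4,u→7 5:r→5,z→8,u→9 6:r→6,z→6,u→6 7:r→6,z→7,u→10 8:r→8,z→8,u→10 9:r→9,z→11,u→12 10:r→6,z→10,u→13 11:r→11,z→11,u→13 12:r→12,z→12,u→6 13:r→6,z→13,u→6.
'zur': N↓-sim [30, 23, 13, 4] end={s10,s19,s5,s9} — reject; 3/3 single-dels accept.
'uuuuu': run [30, 27, 19, 13, 6, 3] end={s0,s10,s19} ∉↓L; 5/5 del acc.
2 words, ⪯-incomp.

A = [zur, uuuuu].


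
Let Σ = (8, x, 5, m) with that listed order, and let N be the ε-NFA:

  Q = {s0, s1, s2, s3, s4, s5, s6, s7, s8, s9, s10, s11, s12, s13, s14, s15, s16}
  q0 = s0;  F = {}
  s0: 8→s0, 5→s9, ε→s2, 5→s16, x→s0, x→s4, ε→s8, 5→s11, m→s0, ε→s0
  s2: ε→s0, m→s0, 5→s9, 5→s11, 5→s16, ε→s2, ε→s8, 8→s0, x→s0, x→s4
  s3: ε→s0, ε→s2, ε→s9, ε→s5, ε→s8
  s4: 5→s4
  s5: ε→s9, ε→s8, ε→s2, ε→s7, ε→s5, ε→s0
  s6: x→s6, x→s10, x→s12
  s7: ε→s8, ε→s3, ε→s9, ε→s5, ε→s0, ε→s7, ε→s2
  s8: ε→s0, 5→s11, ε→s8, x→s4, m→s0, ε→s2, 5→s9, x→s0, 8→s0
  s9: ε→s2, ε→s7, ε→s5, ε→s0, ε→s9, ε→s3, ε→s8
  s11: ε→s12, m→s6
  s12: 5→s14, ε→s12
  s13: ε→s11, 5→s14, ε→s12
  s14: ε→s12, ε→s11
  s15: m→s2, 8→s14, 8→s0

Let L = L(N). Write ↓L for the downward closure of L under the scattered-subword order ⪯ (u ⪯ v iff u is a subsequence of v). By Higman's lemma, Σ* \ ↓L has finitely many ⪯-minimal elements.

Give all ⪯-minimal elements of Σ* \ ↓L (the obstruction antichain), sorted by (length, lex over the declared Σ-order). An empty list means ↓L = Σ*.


Antichain: [ε].

|Q|=17, |F|=0, |δ|=70 (40 ε).
min D↑ (1 st, q0=0, F={0}): 0:8→0,x→0,5→0,m→0 [Hopcroft].
ε ∈ L(D↑) — L = ∅.


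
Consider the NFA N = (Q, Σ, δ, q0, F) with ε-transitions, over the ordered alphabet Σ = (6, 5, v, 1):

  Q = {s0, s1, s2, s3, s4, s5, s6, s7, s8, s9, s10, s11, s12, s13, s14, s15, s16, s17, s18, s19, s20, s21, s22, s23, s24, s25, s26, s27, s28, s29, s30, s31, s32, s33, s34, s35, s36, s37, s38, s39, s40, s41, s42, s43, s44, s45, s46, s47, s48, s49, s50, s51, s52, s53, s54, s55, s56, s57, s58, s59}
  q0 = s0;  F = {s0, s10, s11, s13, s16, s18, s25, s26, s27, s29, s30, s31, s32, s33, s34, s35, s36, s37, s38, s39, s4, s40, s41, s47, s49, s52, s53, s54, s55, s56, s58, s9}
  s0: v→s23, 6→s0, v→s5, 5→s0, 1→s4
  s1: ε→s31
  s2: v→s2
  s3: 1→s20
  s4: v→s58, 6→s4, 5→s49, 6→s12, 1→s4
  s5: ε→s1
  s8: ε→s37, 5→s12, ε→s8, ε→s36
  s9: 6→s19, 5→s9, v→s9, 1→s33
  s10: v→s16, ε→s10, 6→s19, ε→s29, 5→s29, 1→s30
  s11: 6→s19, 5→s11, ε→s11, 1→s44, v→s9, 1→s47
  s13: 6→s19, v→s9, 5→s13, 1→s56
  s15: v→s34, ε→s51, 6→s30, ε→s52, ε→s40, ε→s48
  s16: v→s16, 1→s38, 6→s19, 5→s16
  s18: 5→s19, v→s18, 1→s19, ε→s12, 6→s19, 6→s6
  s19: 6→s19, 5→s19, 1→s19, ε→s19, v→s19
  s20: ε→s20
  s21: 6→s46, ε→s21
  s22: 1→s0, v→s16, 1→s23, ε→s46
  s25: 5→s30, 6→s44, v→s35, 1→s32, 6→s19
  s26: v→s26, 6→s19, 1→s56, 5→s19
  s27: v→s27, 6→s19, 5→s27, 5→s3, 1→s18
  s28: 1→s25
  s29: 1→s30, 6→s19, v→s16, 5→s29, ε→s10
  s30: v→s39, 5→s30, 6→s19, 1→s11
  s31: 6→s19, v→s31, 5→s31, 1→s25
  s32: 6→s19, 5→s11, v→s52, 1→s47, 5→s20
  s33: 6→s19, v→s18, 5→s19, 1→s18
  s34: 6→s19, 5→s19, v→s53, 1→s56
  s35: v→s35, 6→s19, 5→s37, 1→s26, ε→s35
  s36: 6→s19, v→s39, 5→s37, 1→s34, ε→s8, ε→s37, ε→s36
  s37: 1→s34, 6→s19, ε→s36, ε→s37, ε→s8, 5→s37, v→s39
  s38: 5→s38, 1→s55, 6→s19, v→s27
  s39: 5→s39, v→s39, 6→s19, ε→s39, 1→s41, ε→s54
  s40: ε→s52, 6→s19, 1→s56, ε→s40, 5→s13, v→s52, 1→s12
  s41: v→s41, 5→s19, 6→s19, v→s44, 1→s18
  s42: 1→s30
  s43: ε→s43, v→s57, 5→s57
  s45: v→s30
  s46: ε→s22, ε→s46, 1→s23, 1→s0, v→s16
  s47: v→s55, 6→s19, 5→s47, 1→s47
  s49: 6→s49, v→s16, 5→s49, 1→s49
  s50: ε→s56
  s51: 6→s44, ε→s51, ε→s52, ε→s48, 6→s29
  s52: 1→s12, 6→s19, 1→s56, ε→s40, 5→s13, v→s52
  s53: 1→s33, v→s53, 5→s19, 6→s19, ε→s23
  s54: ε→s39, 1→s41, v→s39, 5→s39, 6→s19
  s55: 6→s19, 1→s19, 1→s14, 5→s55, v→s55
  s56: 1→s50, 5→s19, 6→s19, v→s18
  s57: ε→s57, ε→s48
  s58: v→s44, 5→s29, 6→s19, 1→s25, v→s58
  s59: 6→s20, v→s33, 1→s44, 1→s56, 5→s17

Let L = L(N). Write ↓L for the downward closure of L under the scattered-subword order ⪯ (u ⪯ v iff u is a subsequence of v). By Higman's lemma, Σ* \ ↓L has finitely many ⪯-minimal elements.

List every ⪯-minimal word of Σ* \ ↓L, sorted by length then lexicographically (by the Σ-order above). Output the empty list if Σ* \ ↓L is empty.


|Q|=60, |F|=32, |δ|=209 (41 ε).
min D↑ (29 st, q0=0, F={3}): 0:6→0,5→0,v→1,1→2 1:6→3,5→1,v→1,1→4 2:6→2,5→5,v→6,1→2 3:6→3,5→3,v→3,1→3 4:6→3,5→7,v→8,1→9 5:6→5,5→5,v→10,1→5 6:6→3,5→11,v→6,1→4 7:6→3,5→7,v→12,1→13 8:6→3,5→14,v→8,1→15 9:6→3,5→13,v→16,1→17 10:6→3,5→10,v→10,1→18 11:6→3,5→11,v→10,1→7 12:6→3,5→12,v→12,1→19 13:6→3,5→13,v→20,1→17 14:6→3,5→14,v→12,1→21 15:6→3,5→3,v→15,1→22 16:6→3,5→23,v→16,1→22 17:6→3,5→17,v→24,1→17 18:6→3,5→18,v→25,1→24 19:6→3,5→3,v→19,1→26 20:6→3,5→20,v→20,1→27 21:6→3,5→3,v→28,1→22 22:6→3,5→3,v→26,1→22 23:6→3,5→23,v→20,1→22 24:6→3,5→24,v→24,1→3 25:6→3,5→25,v→25,1→26 26:6→3,5→3,v→26,1→3 27:6→3,5→3,v→26,1→26 28:6→3,5→3,v→28,1→27 [Hopcroft].
'v6': N↓-sim [44, 41, 3] end={s19,s44,s6} ∉↓L; 2/2 del acc.
'v1v15': |S_i|=[44, 41, 34, 28, 15, 1] end={s19} — reject; 5/5 del acc.
'v111v1': N↓-sim [44, 41, 34, 23, 11, 6, 2] end={s14,s19} ∉↓L; 6/6 del acc.
'15v111': run [44, 40, 32, 19, 13, 7, 2] end={s14,s19} ∉↓L; 6/6 deletions ∈↓L.
4 minimals (antichain).

min(Σ*\↓L) = [v6, v1v15, v111v1, 15v111].


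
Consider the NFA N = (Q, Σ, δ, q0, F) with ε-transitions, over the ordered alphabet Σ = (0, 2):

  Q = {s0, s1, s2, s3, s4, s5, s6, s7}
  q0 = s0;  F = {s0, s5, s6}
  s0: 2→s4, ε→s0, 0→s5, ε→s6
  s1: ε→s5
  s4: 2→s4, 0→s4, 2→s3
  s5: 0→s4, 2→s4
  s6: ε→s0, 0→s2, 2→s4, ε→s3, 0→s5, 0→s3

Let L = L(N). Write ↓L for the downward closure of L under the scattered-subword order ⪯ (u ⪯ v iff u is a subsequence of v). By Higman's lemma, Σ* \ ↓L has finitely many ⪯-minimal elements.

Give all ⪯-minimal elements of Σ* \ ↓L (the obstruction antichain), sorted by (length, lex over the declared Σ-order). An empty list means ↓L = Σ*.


|Q|=8, |F|=3, |δ|=16 (5 ε).
min D↑ (3 st, q0=0, F={2}): 0:0→1,2→2 1:0→2,2→2 2:0→2,2→2 [Hopcroft].
'2': N↓-sim [6, 2] end={s3,s4} ∉↓L; 1/1 single-dels accept.
'00': N↓-sim [6, 4, 2] end={s3,s4} — reject; 2/2 single-dels accept.
2 obstructions.

min(Σ*\↓L) = [2, 00].


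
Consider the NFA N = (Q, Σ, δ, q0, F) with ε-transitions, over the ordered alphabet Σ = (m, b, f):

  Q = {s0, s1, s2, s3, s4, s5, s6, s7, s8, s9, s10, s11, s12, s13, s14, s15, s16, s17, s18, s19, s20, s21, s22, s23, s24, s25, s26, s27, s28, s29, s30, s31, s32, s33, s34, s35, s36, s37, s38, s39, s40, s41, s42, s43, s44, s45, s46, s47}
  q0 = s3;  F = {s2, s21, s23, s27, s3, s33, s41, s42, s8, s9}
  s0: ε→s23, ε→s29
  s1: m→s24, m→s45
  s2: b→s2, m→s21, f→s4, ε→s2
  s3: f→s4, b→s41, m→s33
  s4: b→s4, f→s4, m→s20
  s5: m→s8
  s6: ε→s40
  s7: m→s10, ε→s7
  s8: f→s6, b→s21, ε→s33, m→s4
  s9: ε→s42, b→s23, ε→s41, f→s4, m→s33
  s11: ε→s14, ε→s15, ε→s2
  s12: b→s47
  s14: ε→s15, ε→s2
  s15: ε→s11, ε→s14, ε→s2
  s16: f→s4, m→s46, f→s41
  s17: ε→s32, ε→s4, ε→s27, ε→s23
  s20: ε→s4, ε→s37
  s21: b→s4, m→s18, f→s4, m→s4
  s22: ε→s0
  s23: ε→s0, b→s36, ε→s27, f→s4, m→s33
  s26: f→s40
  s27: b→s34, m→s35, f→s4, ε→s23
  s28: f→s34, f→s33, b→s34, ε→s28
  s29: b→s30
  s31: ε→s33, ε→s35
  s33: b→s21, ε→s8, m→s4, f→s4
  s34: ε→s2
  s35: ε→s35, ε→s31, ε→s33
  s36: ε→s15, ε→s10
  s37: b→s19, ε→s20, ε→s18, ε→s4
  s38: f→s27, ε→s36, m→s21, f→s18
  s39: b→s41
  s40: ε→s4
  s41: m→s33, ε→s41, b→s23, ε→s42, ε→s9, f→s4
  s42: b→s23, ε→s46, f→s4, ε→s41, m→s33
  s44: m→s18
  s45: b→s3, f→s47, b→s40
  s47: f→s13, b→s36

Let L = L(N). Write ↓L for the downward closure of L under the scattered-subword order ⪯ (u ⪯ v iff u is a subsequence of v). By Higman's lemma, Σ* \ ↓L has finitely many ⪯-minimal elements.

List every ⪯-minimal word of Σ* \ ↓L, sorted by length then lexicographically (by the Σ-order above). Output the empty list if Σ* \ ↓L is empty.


A = [f, mm, mbb, bbbmb].

|Q|=48, |F|=10, |δ|=104 (46 ε).
min D↑ (7 st, q0=0, F={3}): 0:m→1,b→2,f→3 1:m→3,b→4,f→3 2:m→1,b→5,f→3 3:m→3,b→3,f→3 4:m→3,b→3,f→3 5:m→1,b→6,f→3 6:m→4,b→6,f→3 (ε-aug+det+¬).
'f': N↓-sim [29, 7] end={s18,s19,s20,s37,s4,s40,s6} rej; 1/1 del acc.
'mm': N↓-sim [29, 12, 5] end={s18,s19,s20,s37,s4} ∉↓L; 2/2 deletions ∈↓L.
'mbb': N↓-sim [29, 12, 6, 5] end={s18,s19,s20,s37,s4} rej; 3/3 del acc.
'bbbmb': |S_i|=[29, 28, 24, 14, 6, 5] end={s18,s19,s20,s37,s4} ∉↓L; 5/5 deletions ∈↓L.
4 minimals (antichain).


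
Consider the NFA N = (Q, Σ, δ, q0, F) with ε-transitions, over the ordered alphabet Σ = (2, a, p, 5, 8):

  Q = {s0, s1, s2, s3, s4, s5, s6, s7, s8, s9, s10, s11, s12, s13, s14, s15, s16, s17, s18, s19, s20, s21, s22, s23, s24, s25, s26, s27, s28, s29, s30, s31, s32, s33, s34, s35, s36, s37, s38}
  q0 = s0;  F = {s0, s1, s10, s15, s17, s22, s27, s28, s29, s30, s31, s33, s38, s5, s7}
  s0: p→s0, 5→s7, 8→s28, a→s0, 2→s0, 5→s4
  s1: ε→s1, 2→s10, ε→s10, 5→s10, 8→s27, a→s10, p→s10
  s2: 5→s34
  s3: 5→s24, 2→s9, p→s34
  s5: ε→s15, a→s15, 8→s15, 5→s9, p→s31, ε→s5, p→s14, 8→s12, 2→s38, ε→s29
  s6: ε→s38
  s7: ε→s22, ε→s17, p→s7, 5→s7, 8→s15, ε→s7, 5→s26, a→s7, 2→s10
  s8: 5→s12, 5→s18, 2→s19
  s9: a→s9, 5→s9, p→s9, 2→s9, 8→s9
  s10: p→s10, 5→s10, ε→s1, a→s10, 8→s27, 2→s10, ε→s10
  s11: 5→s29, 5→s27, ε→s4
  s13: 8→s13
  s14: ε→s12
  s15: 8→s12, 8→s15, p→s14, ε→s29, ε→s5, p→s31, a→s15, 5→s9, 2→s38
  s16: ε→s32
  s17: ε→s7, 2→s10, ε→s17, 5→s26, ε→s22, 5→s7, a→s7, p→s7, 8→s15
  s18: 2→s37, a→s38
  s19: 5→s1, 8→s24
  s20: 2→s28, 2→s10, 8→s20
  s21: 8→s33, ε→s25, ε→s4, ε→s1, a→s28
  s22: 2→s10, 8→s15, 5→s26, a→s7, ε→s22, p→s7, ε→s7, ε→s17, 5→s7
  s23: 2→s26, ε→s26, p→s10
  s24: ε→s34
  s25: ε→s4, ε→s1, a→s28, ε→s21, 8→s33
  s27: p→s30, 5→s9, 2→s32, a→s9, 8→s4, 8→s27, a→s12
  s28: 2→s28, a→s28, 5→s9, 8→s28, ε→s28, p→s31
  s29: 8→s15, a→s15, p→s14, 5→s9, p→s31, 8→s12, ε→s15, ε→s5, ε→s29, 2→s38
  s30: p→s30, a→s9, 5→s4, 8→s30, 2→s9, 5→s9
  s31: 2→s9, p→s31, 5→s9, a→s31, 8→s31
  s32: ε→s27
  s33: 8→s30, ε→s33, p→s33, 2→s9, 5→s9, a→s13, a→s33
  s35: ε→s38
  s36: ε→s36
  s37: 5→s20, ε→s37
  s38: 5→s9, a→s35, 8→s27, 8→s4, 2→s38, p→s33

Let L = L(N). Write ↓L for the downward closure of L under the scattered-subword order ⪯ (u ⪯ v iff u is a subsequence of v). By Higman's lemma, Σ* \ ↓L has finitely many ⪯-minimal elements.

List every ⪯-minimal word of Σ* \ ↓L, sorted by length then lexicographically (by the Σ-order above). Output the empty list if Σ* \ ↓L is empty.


A = [85, 8p2, 528a].

|Q|=39, |F|=15, |δ|=158 (39 ε).
min D↑ (11 st, q0=0, F={6}): 0:2→0,a→0,p→0,5→1,8→2 1:2→3,a→1,p→1,5→1,8→4 2:2→2,a→2,p→5,5→6,8→2 3:2→3,a→3,p→3,5→3,8→7 4:2→8,a→4,p→5,5→6,8→4 5:2→6,a→5,p→5,5→6,8→5 6:2→6,a→6,p→6,5→6,8→6 7:2→7,a→6,p→9,5→6,8→7 8:2→8,a→8,p→10,5→6,8→7 9:2→6,a→6,p→9,5→6,8→9 10:2→6,a→10,p→10,5→6,8→9.
'85': run [23, 16, 2] end={s4,s9} ∉↓L; 2/2 del acc.
'8p2': |S_i|=[23, 16, 8, 1] end={s9} ∉↓L; 3/3 single-dels accept.
'528a': |S_i|=[23, 21, 12, 7, 2] end={s12,s9} — reject; 4/4 single-dels accept.
3 obstructions.


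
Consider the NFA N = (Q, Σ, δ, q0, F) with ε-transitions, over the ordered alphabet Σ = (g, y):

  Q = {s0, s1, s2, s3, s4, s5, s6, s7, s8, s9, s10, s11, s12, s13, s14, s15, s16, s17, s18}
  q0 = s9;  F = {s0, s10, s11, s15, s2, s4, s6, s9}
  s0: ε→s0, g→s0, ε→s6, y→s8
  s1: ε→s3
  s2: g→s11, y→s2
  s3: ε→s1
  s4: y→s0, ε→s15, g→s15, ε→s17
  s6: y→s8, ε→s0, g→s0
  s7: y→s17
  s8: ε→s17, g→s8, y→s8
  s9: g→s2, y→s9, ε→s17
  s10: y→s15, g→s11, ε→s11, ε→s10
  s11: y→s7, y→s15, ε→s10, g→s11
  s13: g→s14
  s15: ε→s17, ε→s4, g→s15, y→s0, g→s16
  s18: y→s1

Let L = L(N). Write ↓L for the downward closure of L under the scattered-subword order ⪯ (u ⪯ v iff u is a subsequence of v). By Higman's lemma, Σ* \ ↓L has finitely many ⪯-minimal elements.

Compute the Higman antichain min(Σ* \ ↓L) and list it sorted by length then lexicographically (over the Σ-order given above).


min(Σ*\↓L) = [ggyyy].

|Q|=19, |F|=8, |δ|=37 (14 ε).
min D↑ (6 st, q0=0, F={5}): 0:g→1,y→0 1:g→2,y→1 2:g→2,y→3 3:g→3,y→4 4:g→4,y→5 5:g→5,y→5.
'ggyyy': N↓-sim [12, 11, 10, 8, 4, 2] end={s17,s8} ∉↓L; 5/5 del acc.
1 words, ⪯-incomp.


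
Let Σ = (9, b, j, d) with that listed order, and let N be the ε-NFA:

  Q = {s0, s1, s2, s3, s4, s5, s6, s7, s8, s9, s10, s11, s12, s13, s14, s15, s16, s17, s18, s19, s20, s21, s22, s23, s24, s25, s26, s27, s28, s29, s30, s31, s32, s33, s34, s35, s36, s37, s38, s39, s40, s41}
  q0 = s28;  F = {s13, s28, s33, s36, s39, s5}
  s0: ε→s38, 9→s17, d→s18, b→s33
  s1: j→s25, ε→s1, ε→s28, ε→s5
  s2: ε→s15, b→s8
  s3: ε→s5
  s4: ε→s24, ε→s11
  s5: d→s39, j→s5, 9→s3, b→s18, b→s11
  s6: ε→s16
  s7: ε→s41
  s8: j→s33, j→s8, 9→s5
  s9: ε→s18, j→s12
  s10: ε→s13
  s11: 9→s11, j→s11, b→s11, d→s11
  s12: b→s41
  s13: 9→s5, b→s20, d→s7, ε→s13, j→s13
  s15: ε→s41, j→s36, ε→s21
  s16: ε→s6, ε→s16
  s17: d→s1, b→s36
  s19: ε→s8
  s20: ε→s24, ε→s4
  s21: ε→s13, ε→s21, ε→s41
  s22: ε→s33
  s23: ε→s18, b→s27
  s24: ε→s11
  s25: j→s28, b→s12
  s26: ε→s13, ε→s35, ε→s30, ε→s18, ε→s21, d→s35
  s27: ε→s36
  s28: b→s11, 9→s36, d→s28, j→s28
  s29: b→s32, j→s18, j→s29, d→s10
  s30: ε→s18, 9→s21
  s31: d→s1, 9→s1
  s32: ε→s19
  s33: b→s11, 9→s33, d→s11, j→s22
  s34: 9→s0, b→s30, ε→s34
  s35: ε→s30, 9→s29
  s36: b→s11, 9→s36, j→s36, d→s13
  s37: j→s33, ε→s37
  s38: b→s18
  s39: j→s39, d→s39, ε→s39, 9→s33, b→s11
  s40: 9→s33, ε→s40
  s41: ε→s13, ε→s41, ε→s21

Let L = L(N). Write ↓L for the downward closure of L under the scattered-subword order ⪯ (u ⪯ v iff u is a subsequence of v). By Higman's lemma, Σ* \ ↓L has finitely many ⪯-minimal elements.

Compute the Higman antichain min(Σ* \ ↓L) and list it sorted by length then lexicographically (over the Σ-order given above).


|Q|=42, |F|=6, |δ|=101 (42 ε).
min D↑ (7 st, q0=0, F={2}): 0:9→1,b→2,j→0,d→0 1:9→1,b→2,j→1,d→3 2:9→2,b→2,j→2,d→2 3:9→4,b→2,j→3,d→3 4:9→4,b→2,j→4,d→5 5:9→6,b→2,j→5,d→5 6:9→6,b→2,j→6,d→2 (ε-aug+det+¬).
'b': |S_i|=[16, 5] end={s11,s18,s20,s24,s4} ∉↓L; 1/1 deletions ∈↓L.
'9d9d9d': |S_i|=[16, 15, 14, 7, 4, 3, 1] end={s11} — reject; 6/6 deletions ∈↓L.
2 obstructions.

Antichain: [b, 9d9d9d].


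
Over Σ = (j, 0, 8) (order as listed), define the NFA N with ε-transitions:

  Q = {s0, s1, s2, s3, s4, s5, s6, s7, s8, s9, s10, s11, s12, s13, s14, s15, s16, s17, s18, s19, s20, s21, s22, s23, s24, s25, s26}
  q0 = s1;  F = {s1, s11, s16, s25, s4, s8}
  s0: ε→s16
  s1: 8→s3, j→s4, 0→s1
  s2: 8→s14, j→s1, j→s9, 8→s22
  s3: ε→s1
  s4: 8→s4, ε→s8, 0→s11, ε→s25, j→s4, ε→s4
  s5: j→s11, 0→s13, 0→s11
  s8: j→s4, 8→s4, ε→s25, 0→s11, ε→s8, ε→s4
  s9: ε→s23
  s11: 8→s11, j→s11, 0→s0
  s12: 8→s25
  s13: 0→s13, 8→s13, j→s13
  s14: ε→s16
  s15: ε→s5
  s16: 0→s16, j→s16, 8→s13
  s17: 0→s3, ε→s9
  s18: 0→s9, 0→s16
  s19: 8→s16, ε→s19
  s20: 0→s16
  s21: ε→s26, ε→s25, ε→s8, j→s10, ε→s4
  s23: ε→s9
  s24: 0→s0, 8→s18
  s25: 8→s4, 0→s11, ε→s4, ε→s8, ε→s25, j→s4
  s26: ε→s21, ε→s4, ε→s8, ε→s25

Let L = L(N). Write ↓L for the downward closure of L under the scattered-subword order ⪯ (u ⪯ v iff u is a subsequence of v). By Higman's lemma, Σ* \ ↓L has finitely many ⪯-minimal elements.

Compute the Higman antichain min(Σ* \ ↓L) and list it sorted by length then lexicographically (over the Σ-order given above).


|Q|=27, |F|=6, |δ|=62 (25 ε).
min D↑ (5 st, q0=0, F={4}): 0:j→1,0→0,8→0 1:j→1,0→2,8→1 2:j→2,0→3,8→2 3:j→3,0→3,8→4 4:j→4,0→4,8→4 (ε-aug+det+¬).
'j008': N↓-sim [9, 7, 4, 3, 1] end={s13} — reject; 4/4 deletions ∈↓L.
1 words, ⪯-incomp.

Antichain: [j008].


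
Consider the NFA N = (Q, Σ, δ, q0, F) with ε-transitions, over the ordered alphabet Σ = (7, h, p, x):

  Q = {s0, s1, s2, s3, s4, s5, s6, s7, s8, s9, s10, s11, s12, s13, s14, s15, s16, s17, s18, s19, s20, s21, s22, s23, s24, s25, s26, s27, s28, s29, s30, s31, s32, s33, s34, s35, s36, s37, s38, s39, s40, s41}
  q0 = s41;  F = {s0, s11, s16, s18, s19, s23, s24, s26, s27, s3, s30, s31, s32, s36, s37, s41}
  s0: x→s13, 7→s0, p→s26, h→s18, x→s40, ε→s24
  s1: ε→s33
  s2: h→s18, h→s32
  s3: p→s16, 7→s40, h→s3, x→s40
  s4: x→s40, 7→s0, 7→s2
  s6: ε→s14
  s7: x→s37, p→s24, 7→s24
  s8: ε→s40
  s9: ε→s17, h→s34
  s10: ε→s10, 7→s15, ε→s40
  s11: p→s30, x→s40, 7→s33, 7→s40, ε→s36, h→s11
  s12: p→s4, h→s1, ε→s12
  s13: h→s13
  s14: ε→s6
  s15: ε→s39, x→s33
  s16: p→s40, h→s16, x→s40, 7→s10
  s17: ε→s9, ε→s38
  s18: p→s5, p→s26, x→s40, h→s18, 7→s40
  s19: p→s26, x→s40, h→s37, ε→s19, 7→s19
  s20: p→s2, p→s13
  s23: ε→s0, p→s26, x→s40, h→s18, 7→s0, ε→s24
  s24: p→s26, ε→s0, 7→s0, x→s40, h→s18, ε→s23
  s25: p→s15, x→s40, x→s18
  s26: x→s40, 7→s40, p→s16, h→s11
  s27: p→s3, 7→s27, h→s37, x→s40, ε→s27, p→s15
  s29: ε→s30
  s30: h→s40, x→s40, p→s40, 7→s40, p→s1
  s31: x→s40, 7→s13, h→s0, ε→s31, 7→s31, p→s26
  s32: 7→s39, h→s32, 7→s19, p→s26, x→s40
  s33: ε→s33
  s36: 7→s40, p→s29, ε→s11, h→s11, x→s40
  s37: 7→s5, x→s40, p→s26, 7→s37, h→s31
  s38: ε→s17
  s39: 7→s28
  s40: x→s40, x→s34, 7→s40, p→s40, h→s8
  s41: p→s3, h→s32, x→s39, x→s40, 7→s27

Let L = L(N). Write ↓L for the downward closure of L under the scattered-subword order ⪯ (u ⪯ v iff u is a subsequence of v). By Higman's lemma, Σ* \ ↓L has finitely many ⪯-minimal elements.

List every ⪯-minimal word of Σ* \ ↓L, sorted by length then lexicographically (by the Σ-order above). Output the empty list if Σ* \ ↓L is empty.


A = [x, p7, ppp, hphph, 7hhhh7].

|Q|=42, |F|=16, |δ|=122 (24 ε).
min D↑ (14 st, q0=0, F={4}): 0:7→1,h→2,p→3,x→4 1:7→1,h→5,p→3,x→4 2:7→6,h→2,p→7,x→4 3:7→4,h→3,p→8,x→4 4:7→4,h→4,p→4,x→4 5:7→5,h→9,p→7,x→4 6:7→6,h→5,p→7,x→4 7:7→4,h→10,p→8,x→4 8:7→4,h→8,p→4,x→4 9:7→9,h→11,p→7,x→4 10:7→4,h→10,p→12,x→4 11:7→11,h→13,p→7,x→4 12:7→4,h→4,p→4,x→4 13:7→4,h→13,p→7,x→4 (ε-aug+det+¬).
'x': N↓-sim [28, 7] end={s13,s28,s33,s34,s39,s40,s8} — reject; 1/1 deletions ∈↓L.
'p7': |S_i|=[28, 17, 8] end={s10,s15,s28,s33,s34,s39,s40,s8} ∉↓L; 2/2 single-dels accept.
'ppp': |S_i|=[28, 17, 12, 5] end={s1,s33,s34,s40,s8} rej; 3/3 single-dels accept.
'hphph': |S_i|=[28, 26, 16, 14, 7, 3] end={s34,s40,s8} rej; 5/5 single-dels accept.
'7hhhh7': |S_i|=[28, 26, 24, 23, 22, 19, 8] end={s10,s15,s28,s33,s34,s39,s40,s8} — reject; 6/6 single-dels accept.
5 words, ⪯-incomp.


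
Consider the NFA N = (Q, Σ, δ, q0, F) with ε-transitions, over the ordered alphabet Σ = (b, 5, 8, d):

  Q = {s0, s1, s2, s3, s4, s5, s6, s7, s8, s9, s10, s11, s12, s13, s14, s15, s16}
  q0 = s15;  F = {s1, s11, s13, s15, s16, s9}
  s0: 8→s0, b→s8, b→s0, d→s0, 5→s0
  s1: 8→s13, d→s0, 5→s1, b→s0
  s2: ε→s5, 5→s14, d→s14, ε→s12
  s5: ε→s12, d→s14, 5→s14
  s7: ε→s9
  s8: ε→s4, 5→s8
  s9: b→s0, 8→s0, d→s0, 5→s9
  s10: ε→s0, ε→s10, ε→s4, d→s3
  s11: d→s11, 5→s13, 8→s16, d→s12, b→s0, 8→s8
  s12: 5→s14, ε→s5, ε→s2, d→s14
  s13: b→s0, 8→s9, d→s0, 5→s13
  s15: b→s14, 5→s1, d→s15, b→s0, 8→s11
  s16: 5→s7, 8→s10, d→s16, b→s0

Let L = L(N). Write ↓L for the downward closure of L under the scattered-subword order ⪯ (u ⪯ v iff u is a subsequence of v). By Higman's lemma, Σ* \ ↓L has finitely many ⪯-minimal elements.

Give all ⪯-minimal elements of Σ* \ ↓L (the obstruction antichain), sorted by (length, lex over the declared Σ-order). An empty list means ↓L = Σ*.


Antichain: [b, 5d, 888].

|Q|=17, |F|=6, |δ|=50 (10 ε).
min D↑ (7 st, q0=0, F={1}): 0:b→1,5→2,8→3,d→0 1:b→1,5→1,8→1,d→1 2:b→1,5→2,8→4,d→1 3:b→1,5→4,8→5,d→3 4:b→1,5→4,8→6,d→1 5:b→1,5→6,8→1,d→5 6:b→1,5→6,8→1,d→1 (ε-aug+det+¬).
'b': N↓-sim [16, 4] end={s0,s14,s4,s8} ∉↓L; 1/1 deletions ∈↓L.
'5d': |S_i|=[16, 8, 3] end={s0,s4,s8} — reject; 2/2 single-dels accept.
'888': run [16, 14, 8, 5] end={s0,s10,s3,s4,s8} — reject; 3/3 single-dels accept.
3 words, ⪯-incomp.


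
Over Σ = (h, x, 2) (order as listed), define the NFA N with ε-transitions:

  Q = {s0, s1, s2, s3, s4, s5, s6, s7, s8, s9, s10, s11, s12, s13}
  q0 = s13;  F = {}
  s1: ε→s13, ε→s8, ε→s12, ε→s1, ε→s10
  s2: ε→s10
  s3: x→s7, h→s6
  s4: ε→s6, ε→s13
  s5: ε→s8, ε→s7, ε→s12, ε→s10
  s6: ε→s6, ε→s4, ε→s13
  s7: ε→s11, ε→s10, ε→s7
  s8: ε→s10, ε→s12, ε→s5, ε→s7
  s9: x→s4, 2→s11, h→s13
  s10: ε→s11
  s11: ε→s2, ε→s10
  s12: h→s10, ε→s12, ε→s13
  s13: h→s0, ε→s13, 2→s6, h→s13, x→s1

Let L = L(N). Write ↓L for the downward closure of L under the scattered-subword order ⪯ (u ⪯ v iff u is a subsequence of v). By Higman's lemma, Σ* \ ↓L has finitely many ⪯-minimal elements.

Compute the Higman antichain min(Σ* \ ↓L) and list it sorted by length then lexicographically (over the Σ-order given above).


|Q|=14, |F|=0, |δ|=38 (28 ε).
min D↑ (1 st, q0=0, F={0}): 0:h→0,x→0,2→0.
ε ∈ L(D↑) ⇒ ↓L = ∅.

A = [ε].


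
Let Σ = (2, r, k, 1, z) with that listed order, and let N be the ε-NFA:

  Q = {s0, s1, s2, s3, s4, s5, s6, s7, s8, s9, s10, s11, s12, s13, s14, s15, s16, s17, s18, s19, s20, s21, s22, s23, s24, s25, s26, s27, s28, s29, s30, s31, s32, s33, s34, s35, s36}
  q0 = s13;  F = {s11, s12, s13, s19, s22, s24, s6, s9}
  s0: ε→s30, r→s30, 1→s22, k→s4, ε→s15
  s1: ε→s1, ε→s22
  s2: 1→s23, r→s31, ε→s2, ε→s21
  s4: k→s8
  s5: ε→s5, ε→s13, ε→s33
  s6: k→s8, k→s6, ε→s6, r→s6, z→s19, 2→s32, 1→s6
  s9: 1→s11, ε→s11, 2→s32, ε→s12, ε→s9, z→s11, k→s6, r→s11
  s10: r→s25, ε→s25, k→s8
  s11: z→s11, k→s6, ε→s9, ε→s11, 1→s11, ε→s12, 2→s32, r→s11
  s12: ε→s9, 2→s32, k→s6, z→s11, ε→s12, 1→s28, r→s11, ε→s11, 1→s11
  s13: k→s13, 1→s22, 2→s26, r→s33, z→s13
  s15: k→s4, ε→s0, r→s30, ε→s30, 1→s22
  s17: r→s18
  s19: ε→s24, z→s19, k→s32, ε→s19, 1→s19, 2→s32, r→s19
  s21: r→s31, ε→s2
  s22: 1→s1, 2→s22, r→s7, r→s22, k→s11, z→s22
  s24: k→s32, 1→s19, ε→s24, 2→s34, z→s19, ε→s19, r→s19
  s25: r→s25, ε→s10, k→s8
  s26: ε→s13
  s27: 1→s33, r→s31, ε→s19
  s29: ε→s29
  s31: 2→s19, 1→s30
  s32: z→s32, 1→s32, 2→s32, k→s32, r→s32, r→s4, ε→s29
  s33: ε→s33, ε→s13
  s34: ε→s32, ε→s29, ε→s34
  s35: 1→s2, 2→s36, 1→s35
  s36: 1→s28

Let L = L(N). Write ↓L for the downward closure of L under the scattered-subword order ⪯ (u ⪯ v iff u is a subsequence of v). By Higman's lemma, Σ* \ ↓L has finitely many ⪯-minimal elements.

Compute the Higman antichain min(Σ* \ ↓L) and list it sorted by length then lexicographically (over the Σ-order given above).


|Q|=37, |F|=8, |δ|=109 (37 ε).
min D↑ (6 st, q0=0, F={3}): 0:2→0,r→0,k→0,1→1,z→0 1:2→1,r→1,k→2,1→1,z→1 2:2→3,r→2,k→4,1→2,z→2 3:2→3,r→3,k→3,1→3,z→3 4:2→3,r→4,k→4,1→4,z→5 5:2→3,r→5,k→3,1→5,z→5 [Hopcroft].
'1k2': N↓-sim [18, 15, 12, 5] end={s29,s32,s34,s4,s8} ∉↓L; 3/3 single-dels accept.
'1kkzk': N↓-sim [18, 15, 12, 8, 7, 4] end={s29,s32,s4,s8} ∉↓L; 5/5 deletions ∈↓L.
2 words, ⪯-incomp.

A = [1k2, 1kkzk].


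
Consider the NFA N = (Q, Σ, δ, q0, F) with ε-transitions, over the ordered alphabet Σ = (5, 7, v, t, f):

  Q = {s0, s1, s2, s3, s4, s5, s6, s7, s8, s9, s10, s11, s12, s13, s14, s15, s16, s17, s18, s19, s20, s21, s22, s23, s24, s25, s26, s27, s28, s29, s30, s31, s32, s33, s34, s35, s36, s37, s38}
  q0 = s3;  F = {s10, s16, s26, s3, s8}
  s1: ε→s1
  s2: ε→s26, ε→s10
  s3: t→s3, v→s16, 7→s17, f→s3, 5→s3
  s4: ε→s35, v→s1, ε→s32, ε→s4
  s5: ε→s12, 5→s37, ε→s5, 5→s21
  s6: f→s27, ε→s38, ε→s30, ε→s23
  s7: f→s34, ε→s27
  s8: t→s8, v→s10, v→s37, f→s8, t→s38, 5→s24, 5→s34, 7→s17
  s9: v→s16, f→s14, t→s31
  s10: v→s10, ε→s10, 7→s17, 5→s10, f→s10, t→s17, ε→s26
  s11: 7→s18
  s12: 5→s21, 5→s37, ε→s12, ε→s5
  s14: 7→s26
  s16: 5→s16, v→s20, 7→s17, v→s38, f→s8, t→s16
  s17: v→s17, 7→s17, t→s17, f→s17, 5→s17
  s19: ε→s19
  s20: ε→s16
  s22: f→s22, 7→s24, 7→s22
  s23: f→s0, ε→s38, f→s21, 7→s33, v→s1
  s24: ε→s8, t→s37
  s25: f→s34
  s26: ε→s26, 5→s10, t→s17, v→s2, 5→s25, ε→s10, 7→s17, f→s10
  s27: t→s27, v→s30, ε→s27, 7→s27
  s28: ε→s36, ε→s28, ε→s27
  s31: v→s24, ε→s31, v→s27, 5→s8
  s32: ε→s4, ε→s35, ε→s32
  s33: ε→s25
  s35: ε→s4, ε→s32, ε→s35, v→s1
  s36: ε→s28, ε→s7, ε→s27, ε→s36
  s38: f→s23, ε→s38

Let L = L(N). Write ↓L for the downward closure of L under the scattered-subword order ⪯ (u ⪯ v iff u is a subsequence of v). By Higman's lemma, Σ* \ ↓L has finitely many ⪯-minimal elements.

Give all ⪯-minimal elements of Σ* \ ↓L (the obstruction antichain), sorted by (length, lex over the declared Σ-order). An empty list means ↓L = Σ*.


|Q|=39, |F|=5, |δ|=103 (39 ε).
min D↑ (5 st, q0=0, F={1}): 0:5→0,7→1,v→2,t→0,f→0 1:5→1,7→1,v→1,t→1,f→1 2:5→2,7→1,v→2,t→2,f→3 3:5→3,7→1,v→4,t→3,f→3 4:5→4,7→1,v→4,t→1,f→4.
'7': N↓-sim [18, 4] end={s17,s25,s33,s34} ∉↓L; 1/1 deletions ∈↓L.
'vfvt': run [18, 17, 15, 8, 1] end={s17} ∉↓L; 4/4 deletions ∈↓L.
2 minimals (antichain).

Antichain: [7, vfvt].


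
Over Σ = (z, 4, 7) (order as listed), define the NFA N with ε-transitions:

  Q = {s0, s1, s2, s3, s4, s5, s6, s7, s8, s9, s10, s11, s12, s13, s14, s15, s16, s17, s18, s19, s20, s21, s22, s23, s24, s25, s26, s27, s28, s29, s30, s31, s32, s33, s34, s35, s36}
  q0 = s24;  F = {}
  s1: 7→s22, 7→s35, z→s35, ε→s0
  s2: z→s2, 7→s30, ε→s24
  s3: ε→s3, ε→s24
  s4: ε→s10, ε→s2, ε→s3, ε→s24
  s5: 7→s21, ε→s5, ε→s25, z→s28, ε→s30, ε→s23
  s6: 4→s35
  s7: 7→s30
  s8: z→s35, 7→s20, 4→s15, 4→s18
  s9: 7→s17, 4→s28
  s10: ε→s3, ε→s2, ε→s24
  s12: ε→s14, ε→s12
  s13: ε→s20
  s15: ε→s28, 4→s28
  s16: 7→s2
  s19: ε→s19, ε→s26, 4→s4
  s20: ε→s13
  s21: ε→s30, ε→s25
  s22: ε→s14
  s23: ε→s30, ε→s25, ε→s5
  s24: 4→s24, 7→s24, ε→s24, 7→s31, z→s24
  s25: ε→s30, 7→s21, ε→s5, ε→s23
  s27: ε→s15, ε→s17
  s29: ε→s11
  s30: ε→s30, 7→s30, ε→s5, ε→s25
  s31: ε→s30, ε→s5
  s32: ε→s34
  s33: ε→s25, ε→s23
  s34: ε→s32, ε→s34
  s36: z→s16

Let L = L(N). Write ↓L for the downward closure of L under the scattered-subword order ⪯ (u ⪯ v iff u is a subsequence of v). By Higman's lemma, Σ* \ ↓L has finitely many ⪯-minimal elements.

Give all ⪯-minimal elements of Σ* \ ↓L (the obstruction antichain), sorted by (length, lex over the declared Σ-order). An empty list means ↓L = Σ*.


A = [ε].

|Q|=37, |F|=0, |δ|=70 (45 ε).
min D↑ (1 st, q0=0, F={0}): 0:z→0,4→0,7→0 (ε-aug+det+¬).
ε ∈ L(D↑) — L = ∅.


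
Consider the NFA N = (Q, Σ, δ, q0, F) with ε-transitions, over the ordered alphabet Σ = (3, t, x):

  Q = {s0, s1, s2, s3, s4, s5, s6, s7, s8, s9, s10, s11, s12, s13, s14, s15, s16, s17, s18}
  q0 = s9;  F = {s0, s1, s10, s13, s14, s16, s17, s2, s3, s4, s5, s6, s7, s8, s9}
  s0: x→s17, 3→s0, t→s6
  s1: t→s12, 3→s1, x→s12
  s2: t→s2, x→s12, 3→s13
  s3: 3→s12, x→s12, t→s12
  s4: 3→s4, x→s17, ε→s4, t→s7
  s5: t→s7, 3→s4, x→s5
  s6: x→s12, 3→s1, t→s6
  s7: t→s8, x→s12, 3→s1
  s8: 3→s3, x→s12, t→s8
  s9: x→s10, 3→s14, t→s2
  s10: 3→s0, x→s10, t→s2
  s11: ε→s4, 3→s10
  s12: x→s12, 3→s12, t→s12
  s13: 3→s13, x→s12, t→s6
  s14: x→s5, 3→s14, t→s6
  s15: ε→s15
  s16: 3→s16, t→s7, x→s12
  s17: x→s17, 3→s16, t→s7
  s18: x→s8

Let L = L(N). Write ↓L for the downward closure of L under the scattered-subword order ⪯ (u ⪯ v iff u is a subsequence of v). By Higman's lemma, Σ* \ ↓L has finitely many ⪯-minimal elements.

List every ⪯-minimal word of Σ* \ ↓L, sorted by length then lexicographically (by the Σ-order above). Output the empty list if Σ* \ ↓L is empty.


Antichain: [tx, 3t3t, x3x3x, 3xtt33].

|Q|=19, |F|=15, |δ|=53 (3 ε).
min D↑ (16 st, q0=0, F={7}): 0:3→1,t→2,x→3 1:3→1,t→4,x→5 2:3→6,t→2,x→7 3:3→8,t→2,x→3 4:3→9,t→4,x→7 5:3→10,t→11,x→5 6:3→6,t→4,x→7 7:3→7,t→7,x→7 8:3→8,t→4,x→12 9:3→9,t→7,x→7 10:3→10,t→11,x→12 11:3→9,t→13,x→7 12:3→14,t→11,x→12 13:3→15,t→13,x→7 14:3→14,t→11,x→7 15:3→7,t→7,x→7 [Hopcroft].
'tx': N↓-sim [16, 8, 1] end={s12} — reject; 2/2 del acc.
'3t3t': N↓-sim [16, 13, 6, 3, 1] end={s12} — reject; 4/4 del acc.
'x3x3x': run [16, 14, 11, 7, 6, 1] end={s12} ∉↓L; 5/5 single-dels accept.
'3xtt33': run [16, 13, 9, 5, 3, 2, 1] end={s12} — reject; 6/6 single-dels accept.
4 obstructions.


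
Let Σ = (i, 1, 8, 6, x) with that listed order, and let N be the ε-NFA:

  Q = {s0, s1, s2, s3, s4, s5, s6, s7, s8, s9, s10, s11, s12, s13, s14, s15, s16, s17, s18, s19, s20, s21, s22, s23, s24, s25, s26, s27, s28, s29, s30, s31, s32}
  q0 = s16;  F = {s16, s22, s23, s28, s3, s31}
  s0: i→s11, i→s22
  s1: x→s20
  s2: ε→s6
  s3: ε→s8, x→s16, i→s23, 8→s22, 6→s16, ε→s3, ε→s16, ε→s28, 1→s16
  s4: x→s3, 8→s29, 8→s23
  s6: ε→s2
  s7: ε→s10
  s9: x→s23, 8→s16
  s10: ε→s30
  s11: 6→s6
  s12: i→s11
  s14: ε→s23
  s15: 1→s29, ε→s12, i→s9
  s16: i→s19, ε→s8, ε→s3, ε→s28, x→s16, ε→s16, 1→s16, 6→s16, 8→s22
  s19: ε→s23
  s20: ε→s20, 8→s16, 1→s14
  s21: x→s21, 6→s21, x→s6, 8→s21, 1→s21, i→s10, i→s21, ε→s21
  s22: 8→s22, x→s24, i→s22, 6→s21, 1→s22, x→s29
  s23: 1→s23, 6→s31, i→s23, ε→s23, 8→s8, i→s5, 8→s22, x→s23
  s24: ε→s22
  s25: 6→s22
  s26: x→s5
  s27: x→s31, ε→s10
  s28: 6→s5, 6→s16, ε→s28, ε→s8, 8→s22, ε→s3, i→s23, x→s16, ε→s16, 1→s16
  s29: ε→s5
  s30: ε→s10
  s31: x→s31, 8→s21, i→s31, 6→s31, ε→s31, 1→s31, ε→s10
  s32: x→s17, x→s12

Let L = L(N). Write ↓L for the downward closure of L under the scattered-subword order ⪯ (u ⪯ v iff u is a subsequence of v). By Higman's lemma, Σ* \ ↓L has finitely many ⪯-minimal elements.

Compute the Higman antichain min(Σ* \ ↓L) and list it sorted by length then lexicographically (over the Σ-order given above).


|Q|=33, |F|=6, |δ|=88 (28 ε).
min D↑ (5 st, q0=0, F={4}): 0:i→1,1→0,8→2,6→0,x→0 1:i→1,1→1,8→2,6→3,x→1 2:i→2,1→2,8→2,6→4,x→2 3:i→3,1→3,8→4,6→3,x→3 4:i→4,1→4,8→4,6→4,x→4.
'86': |S_i|=[16, 10, 5] end={s10,s2,s21,s30,s6} rej; 2/2 del acc.
'i68': run [16, 13, 6, 5] end={s10,s2,s21,s30,s6} ∉↓L; 3/3 deletions ∈↓L.
2 words, ⪯-incomp.

Antichain: [86, i68].
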